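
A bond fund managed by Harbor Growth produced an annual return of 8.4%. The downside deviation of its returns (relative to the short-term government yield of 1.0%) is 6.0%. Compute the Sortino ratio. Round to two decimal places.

Sortino = (Rp − Rf) / σd = (8.4% − 1.0%) / 6.0% = 7.40% / 6.0% = 1.2333

1.23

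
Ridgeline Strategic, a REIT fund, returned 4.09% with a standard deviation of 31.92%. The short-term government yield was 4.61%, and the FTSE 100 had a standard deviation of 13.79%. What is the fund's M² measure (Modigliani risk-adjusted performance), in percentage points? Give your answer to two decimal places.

4.39

Sharpe = (Rp − Rf) / σp = (4.09% − 4.61%) / 31.92% = -0.0163
M² = Rf + Sharpe × σm = 4.61% + -0.0163 × 13.79% = 4.3852%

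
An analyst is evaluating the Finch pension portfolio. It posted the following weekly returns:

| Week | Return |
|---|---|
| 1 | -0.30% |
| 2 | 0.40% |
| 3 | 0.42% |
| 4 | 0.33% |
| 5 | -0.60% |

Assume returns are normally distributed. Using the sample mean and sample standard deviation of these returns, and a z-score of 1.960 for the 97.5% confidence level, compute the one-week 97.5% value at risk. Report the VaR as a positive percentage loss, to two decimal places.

r̄ = (-0.3 + 0.4 + 0.42 + 0.33 − 0.6) / 5 = 0.250 / 5 = 0.0500%
Sample σ = √[Σ(r − r̄)² / 4] = √[0.8828 / 4] = √0.2207 = 0.4698%
VaR = −(r̄ − z·σ) = −(0.0500 − 1.960 × 0.4698) = −(-0.8708) = 0.8708%

0.87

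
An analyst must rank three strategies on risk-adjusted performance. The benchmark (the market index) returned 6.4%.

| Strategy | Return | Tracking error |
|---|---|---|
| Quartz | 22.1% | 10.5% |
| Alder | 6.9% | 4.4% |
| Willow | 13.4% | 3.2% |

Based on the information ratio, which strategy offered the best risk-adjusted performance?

Quartz: IR = (22.1% − 6.4%) / 10.5% = 1.495
Alder: IR = (6.9% − 6.4%) / 4.4% = 0.114
Willow: IR = (13.4% − 6.4%) / 3.2% = 2.188
Highest: Willow (2.188).

Willow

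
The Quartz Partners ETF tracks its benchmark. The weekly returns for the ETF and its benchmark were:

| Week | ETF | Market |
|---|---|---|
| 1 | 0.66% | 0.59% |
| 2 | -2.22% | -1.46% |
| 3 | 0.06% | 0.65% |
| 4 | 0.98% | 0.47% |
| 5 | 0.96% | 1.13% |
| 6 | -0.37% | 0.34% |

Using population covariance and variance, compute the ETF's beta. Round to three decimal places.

1.260

r̄p = 0.0117%,  r̄m = 0.2867%
Cov = Σ(rp − r̄p)(rm − r̄m) / 6 = 0.8449
Var(rm) = Σ(rm − r̄m)² / 6 = 0.6704
β = Cov / Var = 0.8449 / 0.6704 = 1.2603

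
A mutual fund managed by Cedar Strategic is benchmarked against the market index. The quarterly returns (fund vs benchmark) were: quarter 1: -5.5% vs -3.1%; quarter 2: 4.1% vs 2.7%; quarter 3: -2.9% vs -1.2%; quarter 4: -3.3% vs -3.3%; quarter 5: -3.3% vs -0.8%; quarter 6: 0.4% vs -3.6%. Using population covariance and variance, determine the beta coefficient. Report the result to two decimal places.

r̄p = -1.7500%,  r̄m = -1.5500%
Cov = Σ(rp − r̄p)(rm − r̄m) / 6 = 4.5692
Var(rm) = Σ(rm − r̄m)² / 6 = 4.7358
β = Cov / Var = 4.5692 / 4.7358 = 0.9648

0.96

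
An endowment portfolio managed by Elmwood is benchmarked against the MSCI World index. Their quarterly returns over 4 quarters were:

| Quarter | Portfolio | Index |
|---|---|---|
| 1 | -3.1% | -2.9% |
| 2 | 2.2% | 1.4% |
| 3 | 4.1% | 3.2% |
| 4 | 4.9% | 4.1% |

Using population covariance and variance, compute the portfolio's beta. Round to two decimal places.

r̄p = 2.0250%,  r̄m = 1.4500%
Cov = Σ(rp − r̄p)(rm − r̄m) / 4 = 8.3838
Var(rm) = Σ(rm − r̄m)² / 4 = 7.2525
β = Cov / Var = 8.3838 / 7.2525 = 1.1560

1.16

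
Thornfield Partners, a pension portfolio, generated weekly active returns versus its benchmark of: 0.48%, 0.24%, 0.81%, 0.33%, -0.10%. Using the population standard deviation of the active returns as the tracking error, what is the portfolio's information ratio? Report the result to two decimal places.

r̄ = (0.48 + 0.24 + 0.81 + 0.33 − 0.1) / 5 = 0.3520%
Population σ = √[Σ(r − r̄)² / 5] = √[0.4435 / 5] = √0.0887 = 0.2978%
IR = r̄ / tracking error = 0.3520 / 0.2978 = 1.1820

1.18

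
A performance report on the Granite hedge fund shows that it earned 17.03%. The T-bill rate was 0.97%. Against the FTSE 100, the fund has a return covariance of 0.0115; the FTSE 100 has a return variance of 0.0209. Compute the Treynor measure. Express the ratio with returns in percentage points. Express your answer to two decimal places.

29.19

β = Cov / Var = 0.0115 / 0.0209 = 0.5502
Treynor = (Rp − Rf) / β = (17.03% − 0.97%) / 0.5502 = 16.06 / 0.5502 = 29.1894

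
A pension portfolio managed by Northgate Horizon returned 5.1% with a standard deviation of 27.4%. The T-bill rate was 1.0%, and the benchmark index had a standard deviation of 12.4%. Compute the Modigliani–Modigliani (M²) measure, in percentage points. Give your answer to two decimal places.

Sharpe = (Rp − Rf) / σp = (5.1% − 1.0%) / 27.4% = 0.1496
M² = Rf + Sharpe × σm = 1.0% + 0.1496 × 12.4% = 2.8550%

2.86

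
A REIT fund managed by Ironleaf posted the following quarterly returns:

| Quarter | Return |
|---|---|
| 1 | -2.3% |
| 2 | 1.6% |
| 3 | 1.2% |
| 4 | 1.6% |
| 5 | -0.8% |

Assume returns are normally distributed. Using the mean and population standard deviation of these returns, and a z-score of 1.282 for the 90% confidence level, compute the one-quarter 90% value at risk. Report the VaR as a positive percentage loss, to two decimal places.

1.74

μ = (-2.3 + 1.6 + 1.2 + 1.6 − 0.8) / 5 = 1.30 / 5 = 0.2600%
Population σ = √[Σ(r − μ)² / 5] = √[12.1520 / 5] = √2.4304 = 1.5590%
VaR = −(μ − z·σ) = −(0.2600 − 1.282 × 1.5590) = −(-1.7386) = 1.7386%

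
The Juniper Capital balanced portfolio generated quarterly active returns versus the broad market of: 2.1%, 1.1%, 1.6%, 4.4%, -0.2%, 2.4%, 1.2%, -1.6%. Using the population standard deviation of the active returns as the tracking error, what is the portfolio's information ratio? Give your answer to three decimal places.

0.825

Mean return r̄ = 11.00 / 8 = 1.3750%
Σ(r − r̄)² = (2.1 − 1.3750)² + (1.1 − 1.3750)² + (1.6 − 1.3750)² + … = 22.2150
σ = √[22.2150 / 8] = 1.6664%
IR = r̄ / tracking error = 1.3750 / 1.6664 = 0.8251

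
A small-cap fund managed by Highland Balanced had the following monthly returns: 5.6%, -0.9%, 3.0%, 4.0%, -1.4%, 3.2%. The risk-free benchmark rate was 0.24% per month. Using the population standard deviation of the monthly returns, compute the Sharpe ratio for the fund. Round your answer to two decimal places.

0.79

Mean return μ = 13.50 / 6 = 2.2500%
Σ(r − μ)² = (5.6 − 2.2500)² + (-0.9 − 2.2500)² + (3 − 2.2500)² + … = 38.9950
population σ = √(38.9950 / 6) = √6.4992 = 2.5494%
Sharpe = (μ − rf) / σ = (2.2500 − 0.24) / 2.5494 = 2.0100 / 2.5494 = 0.7884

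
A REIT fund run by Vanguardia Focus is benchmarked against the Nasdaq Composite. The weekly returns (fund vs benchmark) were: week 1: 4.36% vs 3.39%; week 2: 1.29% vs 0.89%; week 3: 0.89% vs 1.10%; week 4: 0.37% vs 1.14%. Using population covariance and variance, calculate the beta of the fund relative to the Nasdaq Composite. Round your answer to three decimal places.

1.456

r̄p = 1.7275%,  r̄m = 1.6300%
Cov = Σ(rp − r̄p)(rm − r̄m) / 4 = 1.5165
Var(rm) = Σ(rm − r̄m)² / 4 = 1.0416
β = Cov / Var = 1.5165 / 1.0416 = 1.4559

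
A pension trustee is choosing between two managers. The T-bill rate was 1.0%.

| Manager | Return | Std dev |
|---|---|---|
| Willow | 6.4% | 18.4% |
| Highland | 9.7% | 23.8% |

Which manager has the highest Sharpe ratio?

Highland

Willow: Sharpe ratio = (6.4% − 1.0%) / 18.4% = 0.293
Highland: Sharpe ratio = (9.7% − 1.0%) / 23.8% = 0.366
Highest: Highland (0.366).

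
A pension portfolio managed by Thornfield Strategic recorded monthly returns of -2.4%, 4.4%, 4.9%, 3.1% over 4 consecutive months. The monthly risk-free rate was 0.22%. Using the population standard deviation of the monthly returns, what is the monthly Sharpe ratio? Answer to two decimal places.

Mean return μ = 10.00 / 4 = 2.5000%
Σ(r − μ)² = (-2.4 − 2.5000)² + (4.4 − 2.5000)² + (4.9 − 2.5000)² + … = 33.7400
population σ = √(33.7400 / 4) = √8.4350 = 2.9043%
Sharpe = (μ − rf) / σ = (2.5000 − 0.22) / 2.9043 = 2.2800 / 2.9043 = 0.7850

0.79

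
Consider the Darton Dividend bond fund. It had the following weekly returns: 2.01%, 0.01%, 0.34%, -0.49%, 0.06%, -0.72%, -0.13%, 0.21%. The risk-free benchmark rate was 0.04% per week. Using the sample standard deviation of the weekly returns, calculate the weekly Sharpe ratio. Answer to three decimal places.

0.147

r̄ = (2.01 + 0.01 + 0.34 − 0.49 + 0.06 − 0.72 − 0.13 + 0.21) / 8 = 0.1613%
Σ(r − r̄)² = 4.7709; sample σ = √(4.7709/7) = 0.8256%
Sharpe = (r̄ − rf) / σ = (0.1613 − 0.04) / 0.8256 = 0.1213 / 0.8256 = 0.1469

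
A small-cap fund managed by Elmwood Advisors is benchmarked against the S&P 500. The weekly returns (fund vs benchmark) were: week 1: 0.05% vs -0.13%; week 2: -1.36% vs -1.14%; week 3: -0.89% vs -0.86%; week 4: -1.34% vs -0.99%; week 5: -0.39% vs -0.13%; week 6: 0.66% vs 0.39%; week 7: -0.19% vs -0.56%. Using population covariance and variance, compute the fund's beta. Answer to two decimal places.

1.28

r̄p = -0.4943%,  r̄m = -0.4886%
Cov = Σ(rp − r̄p)(rm − r̄m) / 7 = 0.3371
Var(rm) = Σ(rm − r̄m)² / 7 = 0.2640
β = Cov / Var = 0.3371 / 0.2640 = 1.2769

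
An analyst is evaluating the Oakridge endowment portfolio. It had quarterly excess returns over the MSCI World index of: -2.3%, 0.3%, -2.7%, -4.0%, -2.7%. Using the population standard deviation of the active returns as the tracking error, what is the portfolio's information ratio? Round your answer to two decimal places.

-1.61

r̄ = (-2.3 + 0.3 − 2.7 − 4 − 2.7) / 5 = -2.2800%
Population σ = √[Σ(r − r̄)² / 5] = √[9.9680 / 5] = √1.9936 = 1.4119%
IR = r̄ / tracking error = -2.2800 / 1.4119 = -1.6148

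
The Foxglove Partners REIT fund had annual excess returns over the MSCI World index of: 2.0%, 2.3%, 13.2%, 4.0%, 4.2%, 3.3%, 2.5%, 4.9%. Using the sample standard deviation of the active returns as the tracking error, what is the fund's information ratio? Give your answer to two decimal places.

r̄ = (2 + 2.3 + 13.2 + 4 + 4.2 + 3.3 + 2.5 + 4.9) / 8 = 4.5500%
Σ(r − r̄)² = (2 − 4.5500)² + (2.3 − 4.5500)² + … = 92.7000
sample σ = √(92.7000 / 7) = √13.2429 = 3.6391%
IR = r̄ / tracking error = 4.5500 / 3.6391 = 1.2503

1.25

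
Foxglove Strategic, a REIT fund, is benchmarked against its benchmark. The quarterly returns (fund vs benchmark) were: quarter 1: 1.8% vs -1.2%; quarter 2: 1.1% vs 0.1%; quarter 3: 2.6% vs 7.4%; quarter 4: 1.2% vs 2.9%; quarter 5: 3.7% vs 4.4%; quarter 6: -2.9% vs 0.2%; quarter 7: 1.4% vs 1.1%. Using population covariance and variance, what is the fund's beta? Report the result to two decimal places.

r̄p = 1.2714%,  r̄m = 2.1286%
Cov = Σ(rp − r̄p)(rm − r̄m) / 7 = 2.7094
Var(rm) = Σ(rm − r̄m)² / 7 = 7.6449
β = Cov / Var = 2.7094 / 7.6449 = 0.3544

0.35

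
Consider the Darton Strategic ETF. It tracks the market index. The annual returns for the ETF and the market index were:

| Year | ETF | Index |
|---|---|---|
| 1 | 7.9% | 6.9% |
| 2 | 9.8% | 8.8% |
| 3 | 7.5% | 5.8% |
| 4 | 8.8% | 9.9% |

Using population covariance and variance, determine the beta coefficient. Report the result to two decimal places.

0.44

r̄p = 8.5000%,  r̄m = 7.8500%
Cov = Σ(rp − r̄p)(rm − r̄m) / 4 = 1.1175
Var(rm) = Σ(rm − r̄m)² / 4 = 2.5525
β = Cov / Var = 1.1175 / 2.5525 = 0.4378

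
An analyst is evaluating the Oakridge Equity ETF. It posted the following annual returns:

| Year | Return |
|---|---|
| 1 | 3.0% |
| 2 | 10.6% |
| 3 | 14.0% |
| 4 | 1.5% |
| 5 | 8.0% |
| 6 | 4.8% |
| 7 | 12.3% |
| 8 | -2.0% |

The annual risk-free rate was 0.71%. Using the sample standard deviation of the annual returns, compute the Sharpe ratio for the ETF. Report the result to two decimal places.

1.03

Mean return r̄ = 52.20 / 8 = 6.5250%
Sample std dev = √[221.3350 / 7] = 5.6231%
Sharpe = (r̄ − rf) / σ = (6.5250 − 0.71) / 5.6231 = 5.8150 / 5.6231 = 1.0341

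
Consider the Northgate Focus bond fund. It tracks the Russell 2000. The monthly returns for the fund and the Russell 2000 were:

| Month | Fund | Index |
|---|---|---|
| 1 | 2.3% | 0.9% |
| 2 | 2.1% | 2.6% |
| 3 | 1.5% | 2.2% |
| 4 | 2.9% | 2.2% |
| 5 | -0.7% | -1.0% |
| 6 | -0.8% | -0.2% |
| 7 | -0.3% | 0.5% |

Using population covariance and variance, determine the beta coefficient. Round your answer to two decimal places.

r̄p = 1.0000%,  r̄m = 1.0286%
Cov = Σ(rp − r̄p)(rm − r̄m) / 7 = 1.5314
Var(rm) = Σ(rm − r̄m)² / 7 = 1.5906
β = Cov / Var = 1.5314 / 1.5906 = 0.9628

0.96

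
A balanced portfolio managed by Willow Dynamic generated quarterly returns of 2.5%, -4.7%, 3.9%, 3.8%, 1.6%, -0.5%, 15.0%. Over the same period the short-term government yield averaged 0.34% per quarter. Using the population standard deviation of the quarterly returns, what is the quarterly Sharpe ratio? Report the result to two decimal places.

Mean return r̄ = 21.60 / 7 = 3.0857%
Population std dev = √[219.1486 / 7] = 5.5953%
Sharpe = (r̄ − rf) / σ = (3.0857 − 0.34) / 5.5953 = 2.7457 / 5.5953 = 0.4907

0.49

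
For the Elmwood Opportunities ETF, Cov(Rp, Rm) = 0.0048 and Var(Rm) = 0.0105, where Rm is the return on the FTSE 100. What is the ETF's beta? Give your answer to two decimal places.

0.46

β = Cov(Rp, Rm) / Var(Rm) = 0.0048 / 0.0105 = 0.4571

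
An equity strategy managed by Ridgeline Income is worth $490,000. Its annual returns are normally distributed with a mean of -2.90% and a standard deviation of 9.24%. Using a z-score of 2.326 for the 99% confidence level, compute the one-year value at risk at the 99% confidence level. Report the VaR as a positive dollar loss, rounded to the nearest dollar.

$119,522

Return at the 99% tail: μ − z·σ = -2.90% − 2.326 × 9.24% = -2.9 − 21.49224 = -24.39224%
VaR = −(-24.39224%) × $490,000 = 24.39224% × $490,000 = $119,522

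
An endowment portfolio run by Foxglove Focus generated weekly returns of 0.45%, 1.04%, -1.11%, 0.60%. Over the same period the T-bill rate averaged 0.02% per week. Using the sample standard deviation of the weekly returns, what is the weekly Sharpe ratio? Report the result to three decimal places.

Mean return μ = 0.980 / 4 = 0.2450%
Σ(r − μ)² = (0.45 − 0.2450)² + (1.04 − 0.2450)² + … = 2.6361
σ = √[2.6361 / 3] = 0.9374%
Sharpe = (μ − rf) / σ = (0.2450 − 0.02) / 0.9374 = 0.2250 / 0.9374 = 0.2400

0.240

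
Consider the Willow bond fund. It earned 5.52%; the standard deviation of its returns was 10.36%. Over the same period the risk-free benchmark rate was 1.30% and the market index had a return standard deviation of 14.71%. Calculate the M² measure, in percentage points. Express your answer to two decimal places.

7.29

Sharpe = (Rp − Rf) / σp = (5.52% − 1.30%) / 10.36% = 0.4073
M² = Rf + Sharpe × σm = 1.30% + 0.4073 × 14.71% = 7.2914%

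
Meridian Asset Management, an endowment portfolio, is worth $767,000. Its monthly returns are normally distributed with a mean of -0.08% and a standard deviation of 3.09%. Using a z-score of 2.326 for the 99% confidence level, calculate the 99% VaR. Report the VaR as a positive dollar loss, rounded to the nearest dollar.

$55,740

Return at the 99% tail: μ − z·σ = -0.08% − 2.326 × 3.09% = -0.08 − 7.18734 = -7.26734%
VaR = −(-7.26734%) × $767,000 = 7.26734% × $767,000 = $55,740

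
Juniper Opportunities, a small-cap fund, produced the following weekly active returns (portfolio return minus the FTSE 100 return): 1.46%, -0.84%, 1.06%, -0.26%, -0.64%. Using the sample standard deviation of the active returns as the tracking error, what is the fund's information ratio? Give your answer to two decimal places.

r̄ = (1.46 − 0.84 + 1.06 − 0.26 − 0.64) / 5 = 0.780 / 5 = 0.1560%
Σ(r − r̄)² = 4.3163; sample σ = √(4.3163/4) = 1.0388%
IR = r̄ / tracking error = 0.1560 / 1.0388 = 0.1502

0.15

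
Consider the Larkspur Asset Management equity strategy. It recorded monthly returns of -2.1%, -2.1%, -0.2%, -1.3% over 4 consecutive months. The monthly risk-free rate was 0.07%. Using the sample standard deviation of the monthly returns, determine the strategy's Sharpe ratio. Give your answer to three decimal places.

Mean return r̄ = -5.70 / 4 = -1.4250%
Σ(r − r̄)² = 2.4275; sample σ = √(2.4275/3) = 0.8995%
Sharpe = (r̄ − rf) / σ = (-1.4250 − 0.07) / 0.8995 = -1.4950 / 0.8995 = -1.6620

-1.662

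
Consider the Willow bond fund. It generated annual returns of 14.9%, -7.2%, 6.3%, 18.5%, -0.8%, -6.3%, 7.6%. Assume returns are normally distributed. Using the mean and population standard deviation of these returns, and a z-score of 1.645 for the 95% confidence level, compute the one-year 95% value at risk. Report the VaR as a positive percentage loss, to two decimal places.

10.49

Mean return r̄ = 33.00 / 7 = 4.7143%
Population σ = √[Σ(r − r̄)² / 7] = √[598.3086 / 7] = √85.4727 = 9.2451%
VaR = −(r̄ − z·σ) = −(4.7143 − 1.645 × 9.2451) = −(-10.4939) = 10.4939%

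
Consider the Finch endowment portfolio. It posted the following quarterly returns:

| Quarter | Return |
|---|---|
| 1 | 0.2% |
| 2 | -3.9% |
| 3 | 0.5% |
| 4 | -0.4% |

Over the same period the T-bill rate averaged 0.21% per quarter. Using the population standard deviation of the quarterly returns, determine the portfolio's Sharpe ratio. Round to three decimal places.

Mean return r̄ = -3.60 / 4 = -0.9000%
Population std dev = √[12.4200 / 4] = 1.7621%
Sharpe = (r̄ − rf) / σ = (-0.9000 − 0.21) / 1.7621 = -1.1100 / 1.7621 = -0.6299

-0.630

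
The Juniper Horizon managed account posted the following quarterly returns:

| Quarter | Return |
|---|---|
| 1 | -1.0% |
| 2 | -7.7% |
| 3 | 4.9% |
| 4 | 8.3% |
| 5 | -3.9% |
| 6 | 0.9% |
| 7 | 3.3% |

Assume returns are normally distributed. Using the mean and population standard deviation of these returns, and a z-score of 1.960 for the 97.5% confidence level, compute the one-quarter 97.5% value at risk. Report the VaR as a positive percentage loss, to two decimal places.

r̄ = (-1 − 7.7 + 4.9 + 8.3 − 3.9 + 0.9 + 3.3) / 7 = 4.80 / 7 = 0.6857%
Population std dev = √[176.8086 / 7] = 5.0258%
VaR = −(r̄ − z·σ) = −(0.6857 − 1.960 × 5.0258) = −(-9.1649) = 9.1649%

9.16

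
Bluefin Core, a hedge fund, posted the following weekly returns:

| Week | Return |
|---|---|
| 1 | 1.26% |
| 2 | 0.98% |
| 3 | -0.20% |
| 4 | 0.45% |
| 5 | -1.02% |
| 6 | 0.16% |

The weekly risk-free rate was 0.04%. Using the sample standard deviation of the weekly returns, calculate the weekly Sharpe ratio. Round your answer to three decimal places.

0.280

r̄ = (1.26 + 0.98 − 0.2 + 0.45 − 1.02 + 0.16) / 6 = 1.630 / 6 = 0.2717%
Sample σ = √[Σ(r − r̄)² / 5] = √[3.4137 / 5] = √0.6827 = 0.8263%
Sharpe = (r̄ − rf) / σ = (0.2717 − 0.04) / 0.8263 = 0.2317 / 0.8263 = 0.2804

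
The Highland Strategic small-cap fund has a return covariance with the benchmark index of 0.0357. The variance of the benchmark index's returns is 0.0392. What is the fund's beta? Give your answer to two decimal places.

β = Cov(Rp, Rm) / Var(Rm) = 0.0357 / 0.0392 = 0.9107

0.91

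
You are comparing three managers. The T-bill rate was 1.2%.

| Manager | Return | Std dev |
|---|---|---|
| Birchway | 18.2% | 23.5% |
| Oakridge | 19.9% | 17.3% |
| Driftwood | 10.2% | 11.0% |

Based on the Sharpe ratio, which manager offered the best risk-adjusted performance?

Oakridge

Birchway: Sharpe ratio = (18.2% − 1.2%) / 23.5% = 0.723
Oakridge: Sharpe ratio = (19.9% − 1.2%) / 17.3% = 1.081
Driftwood: Sharpe ratio = (10.2% − 1.2%) / 11.0% = 0.818
Highest: Oakridge (1.081).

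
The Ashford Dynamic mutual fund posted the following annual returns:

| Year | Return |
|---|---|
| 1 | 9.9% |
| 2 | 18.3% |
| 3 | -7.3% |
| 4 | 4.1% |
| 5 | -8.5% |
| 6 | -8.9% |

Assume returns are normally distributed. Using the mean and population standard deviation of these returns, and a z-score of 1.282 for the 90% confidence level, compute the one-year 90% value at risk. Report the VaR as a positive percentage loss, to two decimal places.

12.02

Mean return r̄ = 7.60 / 6 = 1.2667%
Σ(r − r̄)² = (9.9 − 1.2667)² + (18.3 − 1.2667)² + … = 644.8333
σ = √[644.8333 / 6] = 10.3669%
VaR = −(r̄ − z·σ) = −(1.2667 − 1.282 × 10.3669) = −(-12.0237) = 12.0237%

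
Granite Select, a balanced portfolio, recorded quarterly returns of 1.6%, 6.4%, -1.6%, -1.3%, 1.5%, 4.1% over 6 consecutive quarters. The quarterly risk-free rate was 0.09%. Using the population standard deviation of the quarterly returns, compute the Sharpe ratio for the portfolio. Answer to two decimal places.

r̄ = (1.6 + 6.4 − 1.6 − 1.3 + 1.5 + 4.1) / 6 = 10.70 / 6 = 1.7833%
Population std dev = √[47.7483 / 6] = 2.8210%
Sharpe = (r̄ − rf) / σ = (1.7833 − 0.09) / 2.8210 = 1.6933 / 2.8210 = 0.6002

0.60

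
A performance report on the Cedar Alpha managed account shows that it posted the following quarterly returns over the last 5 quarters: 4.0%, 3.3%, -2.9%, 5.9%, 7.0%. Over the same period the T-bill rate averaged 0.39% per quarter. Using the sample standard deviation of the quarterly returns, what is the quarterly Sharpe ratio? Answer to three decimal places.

Mean return r̄ = 17.30 / 5 = 3.4600%
Sample std dev = √[59.2520 / 4] = 3.8488%
Sharpe = (r̄ − rf) / σ = (3.4600 − 0.39) / 3.8488 = 3.0700 / 3.8488 = 0.7977

0.798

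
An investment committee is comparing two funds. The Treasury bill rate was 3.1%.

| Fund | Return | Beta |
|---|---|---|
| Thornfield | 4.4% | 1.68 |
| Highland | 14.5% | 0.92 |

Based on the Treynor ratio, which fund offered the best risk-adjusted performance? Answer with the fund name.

Thornfield: Treynor = (4.4% − 3.1%) / 1.68 = 0.774
Highland: Treynor = (14.5% − 3.1%) / 0.92 = 12.391
Highest: Highland (12.391).

Highland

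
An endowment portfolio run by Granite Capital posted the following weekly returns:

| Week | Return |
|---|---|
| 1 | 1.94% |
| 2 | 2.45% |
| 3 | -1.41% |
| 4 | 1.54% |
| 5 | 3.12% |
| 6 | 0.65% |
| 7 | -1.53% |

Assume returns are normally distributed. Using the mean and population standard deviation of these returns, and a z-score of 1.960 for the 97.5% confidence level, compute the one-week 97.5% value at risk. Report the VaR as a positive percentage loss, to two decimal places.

μ = (1.94 + 2.45 − 1.41 + 1.54 + 3.12 + 0.65 − 1.53) / 7 = 6.760 / 7 = 0.9657%
Population std dev = √[20.0954 / 7] = 1.6943%
VaR = −(μ − z·σ) = −(0.9657 − 1.960 × 1.6943) = −(-2.3551) = 2.3551%

2.36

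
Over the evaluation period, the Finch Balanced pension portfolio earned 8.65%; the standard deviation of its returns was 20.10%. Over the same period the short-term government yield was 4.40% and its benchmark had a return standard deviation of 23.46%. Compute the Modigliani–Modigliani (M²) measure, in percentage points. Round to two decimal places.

9.36

Sharpe = (Rp − Rf) / σp = (8.65% − 4.40%) / 20.10% = 0.2114
M² = Rf + Sharpe × σm = 4.40% + 0.2114 × 23.46% = 9.3594%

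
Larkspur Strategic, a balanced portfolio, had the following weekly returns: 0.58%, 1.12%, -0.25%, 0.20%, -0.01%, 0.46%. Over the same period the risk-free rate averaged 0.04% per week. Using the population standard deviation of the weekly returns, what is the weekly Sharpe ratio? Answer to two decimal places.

r̄ = (0.58 + 1.12 − 0.25 + 0.2 − 0.01 + 0.46) / 6 = 0.3500%
Σ(r − r̄)² = 1.1700; population σ = √(1.1700/6) = 0.4416%
Sharpe = (r̄ − rf) / σ = (0.3500 − 0.04) / 0.4416 = 0.3100 / 0.4416 = 0.7020

0.70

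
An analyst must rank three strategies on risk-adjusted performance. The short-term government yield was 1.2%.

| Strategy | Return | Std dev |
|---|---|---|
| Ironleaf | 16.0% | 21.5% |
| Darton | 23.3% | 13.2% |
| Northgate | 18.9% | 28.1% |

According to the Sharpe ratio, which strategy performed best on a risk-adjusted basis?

Darton

Ironleaf: Sharpe ratio = (16.0% − 1.2%) / 21.5% = 0.688
Darton: Sharpe ratio = (23.3% − 1.2%) / 13.2% = 1.674
Northgate: Sharpe ratio = (18.9% − 1.2%) / 28.1% = 0.630
Highest: Darton (1.674).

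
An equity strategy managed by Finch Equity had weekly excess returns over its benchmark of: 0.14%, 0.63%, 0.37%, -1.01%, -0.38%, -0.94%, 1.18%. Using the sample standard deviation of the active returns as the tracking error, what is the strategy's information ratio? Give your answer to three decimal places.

-0.002

r̄ = (0.14 + 0.63 + 0.37 − 1.01 − 0.38 − 0.94 + 1.18) / 7 = -0.010 / 7 = -0.0014%
Sample std dev = √[3.9939 / 6] = 0.8159%
IR = r̄ / tracking error = -0.0014 / 0.8159 = -0.0017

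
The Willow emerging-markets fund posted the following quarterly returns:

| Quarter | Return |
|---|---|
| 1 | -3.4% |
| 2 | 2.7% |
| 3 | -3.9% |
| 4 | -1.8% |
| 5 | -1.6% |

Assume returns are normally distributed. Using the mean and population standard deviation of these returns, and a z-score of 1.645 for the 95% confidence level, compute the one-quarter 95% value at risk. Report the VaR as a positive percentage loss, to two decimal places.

5.43

μ = (-3.4 + 2.7 − 3.9 − 1.8 − 1.6) / 5 = -1.6000%
Σ(r − μ)² = 27.0600; population σ = √(27.0600/5) = 2.3264%
VaR = −(μ − z·σ) = −(-1.6000 − 1.645 × 2.3264) = −(-5.4269) = 5.4269%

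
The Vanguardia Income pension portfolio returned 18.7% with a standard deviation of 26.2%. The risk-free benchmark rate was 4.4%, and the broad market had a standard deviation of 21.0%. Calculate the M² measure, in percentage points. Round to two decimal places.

15.86

Sharpe = (Rp − Rf) / σp = (18.7% − 4.4%) / 26.2% = 0.5458
M² = Rf + Sharpe × σm = 4.4% + 0.5458 × 21.0% = 15.8618%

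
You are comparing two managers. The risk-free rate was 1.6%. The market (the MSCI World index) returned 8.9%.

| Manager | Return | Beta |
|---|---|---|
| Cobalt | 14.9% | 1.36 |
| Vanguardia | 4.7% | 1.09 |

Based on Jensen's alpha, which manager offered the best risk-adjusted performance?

Cobalt: α = 14.9% − [1.6% + 1.36 × (8.9% − 1.6%)] = 3.372
Vanguardia: α = 4.7% − [1.6% + 1.09 × (8.9% − 1.6%)] = -4.857
Highest: Cobalt (3.372).

Cobalt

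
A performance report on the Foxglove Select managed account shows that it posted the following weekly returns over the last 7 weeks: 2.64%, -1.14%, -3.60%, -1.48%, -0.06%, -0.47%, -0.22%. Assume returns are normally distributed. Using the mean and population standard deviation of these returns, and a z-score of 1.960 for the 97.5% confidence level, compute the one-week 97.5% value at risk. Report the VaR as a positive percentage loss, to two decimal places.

μ = (2.64 − 1.14 − 3.6 − 1.48 − 0.06 − 0.47 − 0.22) / 7 = -4.330 / 7 = -0.6186%
Σ(r − μ)² = (2.64 − (-0.6186))² + (-1.14 − (-0.6186))² + (-3.6 − (-0.6186))² + … = 21.0141
σ = √[21.0141 / 7] = 1.7326%
VaR = −(μ − z·σ) = −(-0.6186 − 1.960 × 1.7326) = −(-4.0145) = 4.0145%

4.01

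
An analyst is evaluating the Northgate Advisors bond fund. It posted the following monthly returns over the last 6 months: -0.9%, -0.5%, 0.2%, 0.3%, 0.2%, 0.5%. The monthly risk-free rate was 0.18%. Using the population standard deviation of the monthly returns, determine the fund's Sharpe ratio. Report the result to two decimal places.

r̄ = (-0.9 − 0.5 + 0.2 + 0.3 + 0.2 + 0.5) / 6 = -0.0333%
Population std dev = √[1.4733 / 6] = 0.4955%
Sharpe = (r̄ − rf) / σ = (-0.0333 − 0.18) / 0.4955 = -0.2133 / 0.4955 = -0.4305

-0.43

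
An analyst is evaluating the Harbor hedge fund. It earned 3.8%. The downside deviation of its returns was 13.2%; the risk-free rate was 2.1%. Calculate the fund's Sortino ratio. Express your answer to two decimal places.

0.13

Sortino = (Rp − Rf) / σd = (3.8% − 2.1%) / 13.2% = 1.70% / 13.2% = 0.1288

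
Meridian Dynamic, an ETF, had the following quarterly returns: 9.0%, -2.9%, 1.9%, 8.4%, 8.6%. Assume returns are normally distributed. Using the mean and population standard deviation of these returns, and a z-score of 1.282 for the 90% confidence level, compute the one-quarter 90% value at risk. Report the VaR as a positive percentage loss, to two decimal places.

1.08

r̄ = (9 − 2.9 + 1.9 + 8.4 + 8.6) / 5 = 5.0000%
Σ(r − r̄)² = (9 − 5.0000)² + (-2.9 − 5.0000)² + … = 112.5400
σ = √[112.5400 / 5] = 4.7443%
VaR = −(r̄ − z·σ) = −(5.0000 − 1.282 × 4.7443) = −(-1.0822) = 1.0822%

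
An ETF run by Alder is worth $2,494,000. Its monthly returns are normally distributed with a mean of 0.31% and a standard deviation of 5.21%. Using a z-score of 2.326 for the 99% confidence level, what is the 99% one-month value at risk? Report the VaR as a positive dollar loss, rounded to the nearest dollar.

Return at the 99% tail: μ − z·σ = 0.31% − 2.326 × 5.21% = 0.31 − 12.11846 = -11.80846%
VaR = −(-11.80846%) × $2,494,000 = 11.80846% × $2,494,000 = $294,503

$294,503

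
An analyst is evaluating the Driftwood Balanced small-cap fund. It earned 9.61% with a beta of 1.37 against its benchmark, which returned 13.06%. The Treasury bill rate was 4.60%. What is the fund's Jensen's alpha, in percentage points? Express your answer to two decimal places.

CAPM expected return = Rf + β(Rm − Rf) = 4.60% + 1.37 × (13.06% − 4.60%) = 4.6 + 1.37 × 8.46 = 16.1902%
Jensen's α = Rp − E[R] = 9.61% − 16.1902% = -6.5802

-6.58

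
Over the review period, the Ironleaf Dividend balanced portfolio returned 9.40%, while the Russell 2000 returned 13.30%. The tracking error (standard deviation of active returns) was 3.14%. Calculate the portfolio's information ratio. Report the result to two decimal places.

IR = (Rp − Rb) / TE = (9.40% − 13.30%) / 3.14% = -3.90% / 3.14% = -1.2420

-1.24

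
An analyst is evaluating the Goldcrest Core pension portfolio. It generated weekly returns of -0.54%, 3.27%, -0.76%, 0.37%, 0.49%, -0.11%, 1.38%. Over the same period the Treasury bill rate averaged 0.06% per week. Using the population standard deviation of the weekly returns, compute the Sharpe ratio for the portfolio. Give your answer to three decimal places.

0.411

Mean return r̄ = 4.100 / 7 = 0.5857%
Population σ = √[Σ(r − r̄)² / 7] = √[11.4542 / 7] = √1.6363 = 1.2792%
Sharpe = (r̄ − rf) / σ = (0.5857 − 0.06) / 1.2792 = 0.5257 / 1.2792 = 0.4110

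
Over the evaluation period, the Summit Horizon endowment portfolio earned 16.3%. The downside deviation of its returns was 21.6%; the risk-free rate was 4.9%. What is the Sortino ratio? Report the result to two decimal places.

0.53

Sortino = (Rp − Rf) / σd = (16.3% − 4.9%) / 21.6% = 11.40% / 21.6% = 0.5278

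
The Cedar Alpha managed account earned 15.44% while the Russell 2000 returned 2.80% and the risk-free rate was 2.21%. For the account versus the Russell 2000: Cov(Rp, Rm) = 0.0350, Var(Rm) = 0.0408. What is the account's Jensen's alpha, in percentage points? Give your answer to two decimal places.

β = Cov / Var = 0.0350 / 0.0408 = 0.8578
E[R] = Rf + β(Rm − Rf) = 2.21% + 0.8578 × (2.80% − 2.21%) = 2.7161%
α = Rp − E[R] = 15.44% − 2.7161% = 12.7239

12.72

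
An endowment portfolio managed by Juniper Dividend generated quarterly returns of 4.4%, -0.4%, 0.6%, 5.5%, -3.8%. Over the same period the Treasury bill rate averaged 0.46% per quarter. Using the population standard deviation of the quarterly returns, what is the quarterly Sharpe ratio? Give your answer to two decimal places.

r̄ = (4.4 − 0.4 + 0.6 + 5.5 − 3.8) / 5 = 6.30 / 5 = 1.2600%
Σ(r − r̄)² = (4.4 − 1.2600)² + (-0.4 − 1.2600)² + … = 56.6320
σ = √[56.6320 / 5] = 3.3655%
Sharpe = (r̄ − rf) / σ = (1.2600 − 0.46) / 3.3655 = 0.8000 / 3.3655 = 0.2377

0.24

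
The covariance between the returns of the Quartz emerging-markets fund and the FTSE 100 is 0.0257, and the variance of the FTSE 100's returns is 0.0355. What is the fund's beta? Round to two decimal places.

0.72

β = Cov(Rp, Rm) / Var(Rm) = 0.0257 / 0.0355 = 0.7239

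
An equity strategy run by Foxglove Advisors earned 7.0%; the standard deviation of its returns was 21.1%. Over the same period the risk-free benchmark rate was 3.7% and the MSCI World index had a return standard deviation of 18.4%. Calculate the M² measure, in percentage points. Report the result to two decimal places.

Sharpe = (Rp − Rf) / σp = (7.0% − 3.7%) / 21.1% = 0.1564
M² = Rf + Sharpe × σm = 3.7% + 0.1564 × 18.4% = 6.5778%

6.58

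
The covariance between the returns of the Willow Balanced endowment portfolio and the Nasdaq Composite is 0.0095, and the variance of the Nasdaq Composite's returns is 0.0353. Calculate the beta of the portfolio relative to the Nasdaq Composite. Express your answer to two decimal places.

β = Cov(Rp, Rm) / Var(Rm) = 0.0095 / 0.0353 = 0.2691

0.27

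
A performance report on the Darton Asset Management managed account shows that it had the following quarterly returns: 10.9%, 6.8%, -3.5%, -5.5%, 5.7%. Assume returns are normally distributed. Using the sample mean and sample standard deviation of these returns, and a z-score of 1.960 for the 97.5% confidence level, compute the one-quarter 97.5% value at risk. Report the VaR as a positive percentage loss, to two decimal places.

Mean return r̄ = 14.40 / 5 = 2.8800%
Sample std dev = √[198.5680 / 4] = 7.0457%
VaR = −(r̄ − z·σ) = −(2.8800 − 1.960 × 7.0457) = −(-10.9296) = 10.9296%

10.93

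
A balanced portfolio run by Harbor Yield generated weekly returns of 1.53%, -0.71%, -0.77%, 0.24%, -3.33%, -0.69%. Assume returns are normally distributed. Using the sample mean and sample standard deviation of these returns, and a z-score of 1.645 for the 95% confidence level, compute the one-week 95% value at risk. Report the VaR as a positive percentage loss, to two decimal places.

3.25

Mean return μ = -3.730 / 6 = -0.6217%
Σ(r − μ)² = (1.53 − (-0.6217))² + (-0.71 − (-0.6217))² + (-0.77 − (-0.6217))² + … = 12.7417
σ = √[12.7417 / 5] = 1.5964%
VaR = −(μ − z·σ) = −(-0.6217 − 1.645 × 1.5964) = −(-3.2478) = 3.2478%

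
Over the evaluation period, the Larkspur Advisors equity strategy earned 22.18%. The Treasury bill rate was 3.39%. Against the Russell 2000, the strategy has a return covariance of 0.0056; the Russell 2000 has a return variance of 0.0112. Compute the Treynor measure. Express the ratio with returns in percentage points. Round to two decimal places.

37.58

β = Cov / Var = 0.0056 / 0.0112 = 0.5000
Treynor = (Rp − Rf) / β = (22.18% − 3.39%) / 0.5000 = 18.79 / 0.5000 = 37.5800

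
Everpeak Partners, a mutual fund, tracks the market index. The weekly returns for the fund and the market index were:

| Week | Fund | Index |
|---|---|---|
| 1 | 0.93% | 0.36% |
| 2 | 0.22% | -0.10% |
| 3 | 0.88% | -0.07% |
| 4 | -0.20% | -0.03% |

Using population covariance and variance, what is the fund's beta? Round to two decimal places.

r̄p = 0.4575%,  r̄m = 0.0400%
Cov = Σ(rp − r̄p)(rm − r̄m) / 4 = 0.0460
Var(rm) = Σ(rm − r̄m)² / 4 = 0.0348
β = Cov / Var = 0.0460 / 0.0348 = 1.3218

1.32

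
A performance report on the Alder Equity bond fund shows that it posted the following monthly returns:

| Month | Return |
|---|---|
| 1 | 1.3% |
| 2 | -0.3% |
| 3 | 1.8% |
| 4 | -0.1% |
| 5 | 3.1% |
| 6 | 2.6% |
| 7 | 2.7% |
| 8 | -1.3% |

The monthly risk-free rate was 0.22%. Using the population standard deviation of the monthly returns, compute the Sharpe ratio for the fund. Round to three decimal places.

0.663

r̄ = (1.3 − 0.3 + 1.8 − 0.1 + 3.1 + 2.6 + 2.7 − 1.3) / 8 = 9.80 / 8 = 1.2250%
Σ(r − r̄)² = 18.3750; population σ = √(18.3750/8) = 1.5155%
Sharpe = (r̄ − rf) / σ = (1.2250 − 0.22) / 1.5155 = 1.0050 / 1.5155 = 0.6631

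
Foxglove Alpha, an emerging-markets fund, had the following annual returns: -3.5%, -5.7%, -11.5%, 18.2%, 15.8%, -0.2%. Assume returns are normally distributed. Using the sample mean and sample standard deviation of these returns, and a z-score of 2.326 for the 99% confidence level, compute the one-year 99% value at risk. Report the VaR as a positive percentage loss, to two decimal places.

25.91

r̄ = (-3.5 − 5.7 − 11.5 + 18.2 + 15.8 − 0.2) / 6 = 13.10 / 6 = 2.1833%
Σ(r − r̄)² = 729.3083; sample σ = √(729.3083/5) = 12.0773%
VaR = −(r̄ − z·σ) = −(2.1833 − 2.326 × 12.0773) = −(-25.9085) = 25.9085%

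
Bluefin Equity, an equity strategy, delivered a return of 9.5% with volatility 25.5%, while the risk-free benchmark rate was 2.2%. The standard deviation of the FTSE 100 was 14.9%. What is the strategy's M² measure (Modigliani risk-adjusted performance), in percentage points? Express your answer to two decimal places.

Sharpe = (Rp − Rf) / σp = (9.5% − 2.2%) / 25.5% = 0.2863
M² = Rf + Sharpe × σm = 2.2% + 0.2863 × 14.9% = 6.4659%

6.47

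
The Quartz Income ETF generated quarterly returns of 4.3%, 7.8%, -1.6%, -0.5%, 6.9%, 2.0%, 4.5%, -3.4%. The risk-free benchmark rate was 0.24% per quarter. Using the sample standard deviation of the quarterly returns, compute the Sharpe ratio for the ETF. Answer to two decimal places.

0.56

Mean return μ = 20.00 / 8 = 2.5000%
Σ(r − μ)² = (4.3 − 2.5000)² + (7.8 − 2.5000)² + … = 115.5600
σ = √[115.5600 / 7] = 4.0631%
Sharpe = (μ − rf) / σ = (2.5000 − 0.24) / 4.0631 = 2.2600 / 4.0631 = 0.5562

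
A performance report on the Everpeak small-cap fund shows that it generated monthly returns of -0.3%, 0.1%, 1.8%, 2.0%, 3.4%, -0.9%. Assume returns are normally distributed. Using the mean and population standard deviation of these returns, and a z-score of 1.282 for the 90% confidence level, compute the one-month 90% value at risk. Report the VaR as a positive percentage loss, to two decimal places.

r̄ = (-0.3 + 0.1 + 1.8 + 2 + 3.4 − 0.9) / 6 = 6.10 / 6 = 1.0167%
Σ(r − r̄)² = 13.5083; population σ = √(13.5083/6) = 1.5005%
VaR = −(r̄ − z·σ) = −(1.0167 − 1.282 × 1.5005) = −(-0.9069) = 0.9069%

0.91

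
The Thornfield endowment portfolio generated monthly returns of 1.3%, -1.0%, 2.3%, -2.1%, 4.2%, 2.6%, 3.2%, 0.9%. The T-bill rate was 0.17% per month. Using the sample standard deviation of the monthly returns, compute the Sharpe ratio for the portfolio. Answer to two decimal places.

μ = (1.3 − 1 + 2.3 − 2.1 + 4.2 + 2.6 + 3.2 + 0.9) / 8 = 1.4250%
Sample std dev = √[31.5950 / 7] = 2.1245%
Sharpe = (μ − rf) / σ = (1.4250 − 0.17) / 2.1245 = 1.2550 / 2.1245 = 0.5907

0.59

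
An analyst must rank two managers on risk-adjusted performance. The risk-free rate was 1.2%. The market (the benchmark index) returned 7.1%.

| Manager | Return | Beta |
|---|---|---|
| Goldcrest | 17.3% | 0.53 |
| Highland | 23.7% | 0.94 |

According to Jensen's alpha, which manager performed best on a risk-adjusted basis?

Goldcrest: α = 17.3% − [1.2% + 0.53 × (7.1% − 1.2%)] = 12.973
Highland: α = 23.7% − [1.2% + 0.94 × (7.1% − 1.2%)] = 16.954
Highest: Highland (16.954).

Highland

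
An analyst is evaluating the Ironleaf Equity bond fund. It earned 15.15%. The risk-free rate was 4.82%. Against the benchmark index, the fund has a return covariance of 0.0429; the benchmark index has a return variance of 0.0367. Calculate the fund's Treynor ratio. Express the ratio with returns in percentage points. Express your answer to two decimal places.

8.84

β = Cov / Var = 0.0429 / 0.0367 = 1.1689
Treynor = (Rp − Rf) / β = (15.15% − 4.82%) / 1.1689 = 10.33 / 1.1689 = 8.8374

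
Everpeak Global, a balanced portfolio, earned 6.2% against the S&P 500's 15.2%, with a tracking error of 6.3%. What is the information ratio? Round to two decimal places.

-1.43

IR = (Rp − Rb) / TE = (6.2% − 15.2%) / 6.3% = -9.00% / 6.3% = -1.4286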